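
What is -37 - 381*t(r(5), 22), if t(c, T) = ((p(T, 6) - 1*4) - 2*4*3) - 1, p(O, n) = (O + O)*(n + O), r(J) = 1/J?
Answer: -458380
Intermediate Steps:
p(O, n) = 2*O*(O + n) (p(O, n) = (2*O)*(O + n) = 2*O*(O + n))
t(c, T) = -29 + 2*T*(6 + T) (t(c, T) = ((2*T*(T + 6) - 1*4) - 2*4*3) - 1 = ((2*T*(6 + T) - 4) - 8*3) - 1 = ((-4 + 2*T*(6 + T)) - 24) - 1 = (-28 + 2*T*(6 + T)) - 1 = -29 + 2*T*(6 + T))
-37 - 381*t(r(5), 22) = -37 - 381*(-29 + 2*22*(6 + 22)) = -37 - 381*(-29 + 2*22*28) = -37 - 381*(-29 + 1232) = -37 - 381*1203 = -37 - 458343 = -458380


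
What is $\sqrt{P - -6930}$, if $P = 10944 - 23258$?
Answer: $2 i \sqrt{1346} \approx 73.376 i$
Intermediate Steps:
$P = -12314$ ($P = 10944 - 23258 = -12314$)
$\sqrt{P - -6930} = \sqrt{-12314 - -6930} = \sqrt{-12314 + 6930} = \sqrt{-5384} = 2 i \sqrt{1346}$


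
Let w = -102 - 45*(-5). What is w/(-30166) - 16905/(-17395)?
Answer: 2072721/2141786 ≈ 0.96775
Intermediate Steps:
w = 123 (w = -102 + 225 = 123)
w/(-30166) - 16905/(-17395) = 123/(-30166) - 16905/(-17395) = 123*(-1/30166) - 16905*(-1/17395) = -123/30166 + 69/71 = 2072721/2141786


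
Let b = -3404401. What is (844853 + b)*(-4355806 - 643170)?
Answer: 12795119022848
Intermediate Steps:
(844853 + b)*(-4355806 - 643170) = (844853 - 3404401)*(-4355806 - 643170) = -2559548*(-4998976) = 12795119022848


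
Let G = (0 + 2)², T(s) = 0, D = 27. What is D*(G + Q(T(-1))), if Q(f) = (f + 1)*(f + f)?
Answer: 108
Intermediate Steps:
Q(f) = 2*f*(1 + f) (Q(f) = (1 + f)*(2*f) = 2*f*(1 + f))
G = 4 (G = 2² = 4)
D*(G + Q(T(-1))) = 27*(4 + 2*0*(1 + 0)) = 27*(4 + 2*0*1) = 27*(4 + 0) = 27*4 = 108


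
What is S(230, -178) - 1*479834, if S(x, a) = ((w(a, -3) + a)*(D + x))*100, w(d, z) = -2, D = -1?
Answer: -4601834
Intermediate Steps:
S(x, a) = 100*(-1 + x)*(-2 + a) (S(x, a) = ((-2 + a)*(-1 + x))*100 = ((-1 + x)*(-2 + a))*100 = 100*(-1 + x)*(-2 + a))
S(230, -178) - 1*479834 = (200 - 200*230 - 100*(-178) + 100*(-178)*230) - 1*479834 = (200 - 46000 + 17800 - 4094000) - 479834 = -4122000 - 479834 = -4601834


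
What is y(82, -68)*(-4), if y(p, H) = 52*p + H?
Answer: -16784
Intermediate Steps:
y(p, H) = H + 52*p
y(82, -68)*(-4) = (-68 + 52*82)*(-4) = (-68 + 4264)*(-4) = 4196*(-4) = -16784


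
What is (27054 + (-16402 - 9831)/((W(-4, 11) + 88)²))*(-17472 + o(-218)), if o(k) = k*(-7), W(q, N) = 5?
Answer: -3730786962098/8649 ≈ -4.3135e+8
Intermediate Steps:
o(k) = -7*k
(27054 + (-16402 - 9831)/((W(-4, 11) + 88)²))*(-17472 + o(-218)) = (27054 + (-16402 - 9831)/((5 + 88)²))*(-17472 - 7*(-218)) = (27054 - 26233/(93²))*(-17472 + 1526) = (27054 - 26233/8649)*(-15946) = (233963813/8649)*(-15946) = -3730786962098/8649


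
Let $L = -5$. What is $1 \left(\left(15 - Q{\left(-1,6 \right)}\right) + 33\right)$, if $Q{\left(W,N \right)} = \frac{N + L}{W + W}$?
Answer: $\frac{97}{2} \approx 48.5$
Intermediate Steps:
$Q{\left(W,N \right)} = \frac{-5 + N}{2 W}$ ($Q{\left(W,N \right)} = \frac{N - 5}{W + W} = \frac{-5 + N}{2 W}$)
$1 \left(\left(15 - Q{\left(-1,6 \right)}\right) + 33\right) = 1 \left(\left(15 - \frac{-5 + 6}{2 \left(-1\right)}\right) + 33\right) = 1 \left(\left(15 - \frac{1}{2} \left(-1\right) 1\right) + 33\right) = 1 \left(\left(15 - - \frac{1}{2}\right) + 33\right) = 1 \left(\left(15 + \frac{1}{2}\right) + 33\right) = 1 \left(\frac{31}{2} + 33\right) = 1 \cdot \frac{97}{2} = \frac{97}{2}$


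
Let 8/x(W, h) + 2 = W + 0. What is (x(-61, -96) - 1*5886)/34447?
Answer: -370826/2170161 ≈ -0.17087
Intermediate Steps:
x(W, h) = 8/(-2 + W) (x(W, h) = 8/(-2 + (W + 0)) = 8/(-2 + W))
(x(-61, -96) - 1*5886)/34447 = (8/(-2 - 61) - 1*5886)/34447 = (8/(-63) - 5886)*(1/34447) = (8*(-1/63) - 5886)*(1/34447) = (-8/63 - 5886)*(1/34447) = -370826/63*1/34447 = -370826/2170161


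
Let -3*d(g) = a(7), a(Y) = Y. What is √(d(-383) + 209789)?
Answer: 4*√118005/3 ≈ 458.02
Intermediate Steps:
d(g) = -7/3 (d(g) = -⅓*7 = -7/3)
√(d(-383) + 209789) = √(-7/3 + 209789) = √(629360/3) = 4*√118005/3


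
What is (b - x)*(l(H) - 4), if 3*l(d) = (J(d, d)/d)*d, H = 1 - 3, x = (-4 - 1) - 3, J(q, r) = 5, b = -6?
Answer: -14/3 ≈ -4.6667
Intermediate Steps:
x = -8 (x = -5 - 3 = -8)
H = -2
l(d) = 5/3 (l(d) = ((5/d)*d)/3 = (⅓)*5 = 5/3)
(b - x)*(l(H) - 4) = (-6 - 1*(-8))*(5/3 - 4) = (-6 + 8)*(-7/3) = 2*(-7/3) = -14/3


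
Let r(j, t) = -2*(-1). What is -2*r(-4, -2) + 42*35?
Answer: 1466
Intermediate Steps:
r(j, t) = 2
-2*r(-4, -2) + 42*35 = -2*2 + 42*35 = -4 + 1470 = 1466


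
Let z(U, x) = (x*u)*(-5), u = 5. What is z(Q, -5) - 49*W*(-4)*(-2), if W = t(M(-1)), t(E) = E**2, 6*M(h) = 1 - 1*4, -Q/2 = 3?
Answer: 27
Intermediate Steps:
Q = -6 (Q = -2*3 = -6)
M(h) = -1/2 (M(h) = (1 - 1*4)/6 = (1 - 4)/6 = (1/6)*(-3) = -1/2)
W = 1/4 (W = (-1/2)**2 = 1/4 ≈ 0.25000)
z(U, x) = -25*x (z(U, x) = (x*5)*(-5) = (5*x)*(-5) = -25*x)
z(Q, -5) - 49*W*(-4)*(-2) = -25*(-5) - 49*(1/4)*(-4)*(-2) = 125 - (-49)*(-2) = 125 - 49*2 = 125 - 98 = 27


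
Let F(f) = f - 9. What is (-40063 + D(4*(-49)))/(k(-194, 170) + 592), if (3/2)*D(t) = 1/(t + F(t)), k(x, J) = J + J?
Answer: -48195791/1121196 ≈ -42.986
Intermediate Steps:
F(f) = -9 + f
k(x, J) = 2*J
D(t) = 2/(3*(-9 + 2*t)) (D(t) = 2/(3*(t + (-9 + t))) = 2/(3*(-9 + 2*t)))
(-40063 + D(4*(-49)))/(k(-194, 170) + 592) = (-40063 + 2/(3*(-9 + 2*(4*(-49)))))/(2*170 + 592) = (-40063 + 2/(3*(-9 + 2*(-196))))/(340 + 592) = (-40063 + 2/(3*(-9 - 392)))/932 = (-40063 + (⅔)/(-401))*(1/932) = (-40063 + (⅔)*(-1/401))*(1/932) = (-40063 - 2/1203)*(1/932) = -48195791/1203*1/932 = -48195791/1121196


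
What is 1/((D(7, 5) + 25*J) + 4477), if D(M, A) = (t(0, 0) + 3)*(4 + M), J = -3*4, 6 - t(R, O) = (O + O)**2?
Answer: 1/4276 ≈ 0.00023386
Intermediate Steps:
t(R, O) = 6 - 4*O**2 (t(R, O) = 6 - (O + O)**2 = 6 - (2*O)**2 = 6 - 4*O**2)
J = -12
D(M, A) = 36 + 9*M (D(M, A) = ((6 - 4*0**2) + 3)*(4 + M) = ((6 - 4*0) + 3)*(4 + M) = ((6 + 0) + 3)*(4 + M) = (6 + 3)*(4 + M) = 9*(4 + M) = 36 + 9*M)
1/((D(7, 5) + 25*J) + 4477) = 1/(((36 + 9*7) + 25*(-12)) + 4477) = 1/(((36 + 63) - 300) + 4477) = 1/((99 - 300) + 4477) = 1/(-201 + 4477) = 1/4276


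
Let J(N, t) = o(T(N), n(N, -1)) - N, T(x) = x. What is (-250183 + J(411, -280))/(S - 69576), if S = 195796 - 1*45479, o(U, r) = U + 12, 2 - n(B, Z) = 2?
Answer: -250171/80741 ≈ -3.0984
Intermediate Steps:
n(B, Z) = 0 (n(B, Z) = 2 - 1*2 = 2 - 2 = 0)
o(U, r) = 12 + U
J(N, t) = 12 (J(N, t) = (12 + N) - N = 12)
S = 150317 (S = 195796 - 45479 = 150317)
(-250183 + J(411, -280))/(S - 69576) = (-250183 + 12)/(150317 - 69576) = -250171/80741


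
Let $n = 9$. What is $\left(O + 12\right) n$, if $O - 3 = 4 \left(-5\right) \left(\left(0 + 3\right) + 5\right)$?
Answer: $-1305$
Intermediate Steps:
$O = -157$ ($O = 3 + 4 \left(-5\right) \left(\left(0 + 3\right) + 5\right) = 3 - 20 \left(3 + 5\right) = 3 - 160 = -157$)
$\left(O + 12\right) n = \left(-157 + 12\right) 9 = \left(-145\right) 9 = -1305$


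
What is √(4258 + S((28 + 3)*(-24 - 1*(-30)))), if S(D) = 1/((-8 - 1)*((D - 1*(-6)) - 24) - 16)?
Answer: √2485377186/764 ≈ 65.253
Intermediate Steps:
S(D) = 1/(146 - 9*D) (S(D) = 1/(-9*((D + 6) - 24) - 16) = 1/(-9*((6 + D) - 24) - 16) = 1/(-9*(-18 + D) - 16) = 1/((162 - 9*D) - 16) = 1/(146 - 9*D))
√(4258 + S((28 + 3)*(-24 - 1*(-30)))) = √(4258 - 1/(-146 + 9*((28 + 3)*(-24 - 1*(-30))))) = √(4258 - 1/(-146 + 9*(31*(-24 + 30)))) = √(4258 - 1/(-146 + 9*(31*6))) = √(4258 - 1/(-146 + 9*186)) = √(4258 - 1/(-146 + 1674)) = √(4258 - 1/1528) = √(6506223/1528) = √2485377186/764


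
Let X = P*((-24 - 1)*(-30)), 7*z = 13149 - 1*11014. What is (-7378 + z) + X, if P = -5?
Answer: -10823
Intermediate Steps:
z = 305 (z = (13149 - 1*11014)/7 = (13149 - 11014)/7 = (⅐)*2135 = 305)
X = -3750 (X = -5*(-24 - 1)*(-30) = -(-125)*(-30) = -5*750 = -3750)
(-7378 + z) + X = (-7378 + 305) - 3750 = -7073 - 3750 = -10823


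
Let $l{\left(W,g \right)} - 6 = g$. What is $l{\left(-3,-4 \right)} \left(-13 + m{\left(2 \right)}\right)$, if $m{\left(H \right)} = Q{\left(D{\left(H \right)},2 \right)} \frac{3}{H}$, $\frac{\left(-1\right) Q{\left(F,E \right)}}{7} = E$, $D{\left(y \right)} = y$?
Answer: $-68$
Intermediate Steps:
$l{\left(W,g \right)} = 6 + g$
$Q{\left(F,E \right)} = - 7 E$
$m{\left(H \right)} = - \frac{42}{H}$ ($m{\left(H \right)} = \left(-7\right) 2 \frac{3}{H} = - 14 \frac{3}{H} = - \frac{42}{H}$)
$l{\left(-3,-4 \right)} \left(-13 + m{\left(2 \right)}\right) = \left(6 - 4\right) \left(-13 - \frac{42}{2}\right) = 2 \left(-13 - 21\right) = 2 \left(-34\right) = -68$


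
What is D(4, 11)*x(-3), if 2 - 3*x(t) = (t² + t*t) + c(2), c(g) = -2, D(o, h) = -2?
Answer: 28/3 ≈ 9.3333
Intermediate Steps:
x(t) = 4/3 - 2*t²/3 (x(t) = ⅔ - ((t² + t*t) - 2)/3 = ⅔ - ((t² + t²) - 2)/3 = ⅔ - (2*t² - 2)/3 = ⅔ - (-2 + 2*t²)/3 = ⅔ + (⅔ - 2*t²/3) = 4/3 - 2*t²/3)
D(4, 11)*x(-3) = -2*(4/3 - ⅔*(-3)²) = -2*(4/3 - ⅔*9) = -2*(4/3 - 6) = -2*(-14/3) = 28/3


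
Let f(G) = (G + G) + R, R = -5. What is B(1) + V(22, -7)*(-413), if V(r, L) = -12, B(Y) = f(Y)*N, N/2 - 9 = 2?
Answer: 4890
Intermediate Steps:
f(G) = -5 + 2*G (f(G) = (G + G) - 5 = 2*G - 5 = -5 + 2*G)
N = 22 (N = 18 + 2*2 = 18 + 4 = 22)
B(Y) = -110 + 44*Y (B(Y) = (-5 + 2*Y)*22 = -110 + 44*Y)
B(1) + V(22, -7)*(-413) = (-110 + 44*1) - 12*(-413) = (-110 + 44) + 4956 = -66 + 4956 = 4890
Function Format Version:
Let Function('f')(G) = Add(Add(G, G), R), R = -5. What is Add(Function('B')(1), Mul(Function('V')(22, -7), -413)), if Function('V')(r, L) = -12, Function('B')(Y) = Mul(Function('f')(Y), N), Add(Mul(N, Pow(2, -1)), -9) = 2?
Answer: 4890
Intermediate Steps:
Function('f')(G) = Add(-5, Mul(2, G)) (Function('f')(G) = Add(Add(G, G), -5) = Add(Mul(2, G), -5) = Add(-5, Mul(2, G)))
N = 22 (N = Add(18, Mul(2, 2)) = Add(18, 4) = 22)
Function('B')(Y) = Add(-110, Mul(44, Y)) (Function('B')(Y) = Mul(Add(-5, Mul(2, Y)), 22) = Add(-110, Mul(44, Y)))
Add(Function('B')(1), Mul(Function('V')(22, -7), -413)) = Add(Add(-110, Mul(44, 1)), Mul(-12, -413)) = Add(Add(-110, 44), 4956) = Add(-66, 4956) = 4890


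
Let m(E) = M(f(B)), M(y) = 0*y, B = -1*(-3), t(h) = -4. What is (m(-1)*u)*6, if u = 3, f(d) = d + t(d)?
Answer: 0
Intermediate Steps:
B = 3
f(d) = -4 + d (f(d) = d - 4 = -4 + d)
M(y) = 0
m(E) = 0
(m(-1)*u)*6 = (0*3)*6 = 0*6 = 0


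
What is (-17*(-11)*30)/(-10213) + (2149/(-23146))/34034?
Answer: -631329265111/1149328656476 ≈ -0.54930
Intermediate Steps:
(-17*(-11)*30)/(-10213) + (2149/(-23146))/34034 = (187*30)*(-1/10213) + (2149*(-1/23146))*(1/34034) = 5610*(-1/10213) - 2149/23146*1/34034 = -5610/10213 - 307/112535852 = -631329265111/1149328656476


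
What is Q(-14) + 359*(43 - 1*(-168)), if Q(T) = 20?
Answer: 75769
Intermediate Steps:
Q(-14) + 359*(43 - 1*(-168)) = 20 + 359*(43 - 1*(-168)) = 20 + 359*(43 + 168) = 20 + 359*211 = 20 + 75749 = 75769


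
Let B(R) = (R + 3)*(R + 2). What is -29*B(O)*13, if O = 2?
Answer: -7540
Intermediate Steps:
B(R) = (2 + R)*(3 + R) (B(R) = (3 + R)*(2 + R) = (2 + R)*(3 + R))
-29*B(O)*13 = -29*(6 + 2² + 5*2)*13 = -29*(6 + 4 + 10)*13 = -29*20*13 = -580*13 = -7540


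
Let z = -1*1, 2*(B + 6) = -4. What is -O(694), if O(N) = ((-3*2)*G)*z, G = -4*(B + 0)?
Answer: -192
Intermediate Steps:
B = -8 (B = -6 + (1/2)*(-4) = -6 - 2 = -8)
G = 32 (G = -4*(-8 + 0) = -4*(-8) = 32)
z = -1
O(N) = 192 (O(N) = (-3*2*32)*(-1) = -6*32*(-1) = -192*(-1) = 192)
-O(694) = -1*192 = -192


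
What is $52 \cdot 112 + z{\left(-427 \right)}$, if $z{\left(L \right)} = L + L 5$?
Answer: $3262$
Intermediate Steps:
$z{\left(L \right)} = 6 L$ ($z{\left(L \right)} = L + 5 L = 6 L$)
$52 \cdot 112 + z{\left(-427 \right)} = 52 \cdot 112 + 6 \left(-427\right) = 5824 - 2562 = 3262$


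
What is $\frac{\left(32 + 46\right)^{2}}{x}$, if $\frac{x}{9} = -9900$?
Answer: $- \frac{169}{2475} \approx -0.068283$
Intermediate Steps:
$x = -89100$ ($x = 9 \left(-9900\right) = -89100$)
$\frac{\left(32 + 46\right)^{2}}{x} = \frac{\left(32 + 46\right)^{2}}{-89100} = 78^{2} \left(- \frac{1}{89100}\right) = 6084 \left(- \frac{1}{89100}\right) = - \frac{169}{2475}$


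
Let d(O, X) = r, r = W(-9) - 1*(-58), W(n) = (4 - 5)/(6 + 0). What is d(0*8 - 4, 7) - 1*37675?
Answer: -225703/6 ≈ -37617.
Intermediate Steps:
W(n) = -⅙ (W(n) = -1/6 = -1*⅙ = -⅙)
r = 347/6 (r = -⅙ - 1*(-58) = -⅙ + 58 = 347/6 ≈ 57.833)
d(O, X) = 347/6
d(0*8 - 4, 7) - 1*37675 = 347/6 - 1*37675 = 347/6 - 37675 = -225703/6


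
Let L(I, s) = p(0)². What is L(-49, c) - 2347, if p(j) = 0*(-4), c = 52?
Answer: -2347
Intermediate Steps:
p(j) = 0
L(I, s) = 0 (L(I, s) = 0² = 0)
L(-49, c) - 2347 = 0 - 2347 = -2347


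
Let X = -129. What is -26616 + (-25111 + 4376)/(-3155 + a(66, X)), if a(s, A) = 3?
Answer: -83872897/3152 ≈ -26609.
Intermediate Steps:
-26616 + (-25111 + 4376)/(-3155 + a(66, X)) = -26616 + (-25111 + 4376)/(-3155 + 3) = -26616 - 20735/(-3152) = -26616 - 20735*(-1/3152) = -26616 + 20735/3152 = -83872897/3152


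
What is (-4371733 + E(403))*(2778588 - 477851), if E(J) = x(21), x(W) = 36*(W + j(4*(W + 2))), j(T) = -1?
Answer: -10056551336581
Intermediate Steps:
x(W) = -36 + 36*W (x(W) = 36*(W - 1) = 36*(-1 + W) = -36 + 36*W)
E(J) = 720 (E(J) = -36 + 36*21 = -36 + 756 = 720)
(-4371733 + E(403))*(2778588 - 477851) = (-4371733 + 720)*(2778588 - 477851) = -4371013*2300737 = -10056551336581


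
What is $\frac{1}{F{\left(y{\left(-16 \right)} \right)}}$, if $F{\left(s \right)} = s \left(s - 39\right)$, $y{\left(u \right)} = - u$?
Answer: $- \frac{1}{368} \approx -0.0027174$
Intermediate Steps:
$F{\left(s \right)} = s \left(-39 + s\right)$ ($F{\left(s \right)} = s \left(s - 39\right) = s \left(-39 + s\right)$)
$\frac{1}{F{\left(y{\left(-16 \right)} \right)}} = \frac{1}{\left(-1\right) \left(-16\right) \left(-39 - -16\right)} = \frac{1}{16 \left(-39 + 16\right)} = \frac{1}{16 \left(-23\right)} = \frac{1}{-368} = - \frac{1}{368}$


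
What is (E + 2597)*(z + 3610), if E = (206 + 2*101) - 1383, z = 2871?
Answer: 10512182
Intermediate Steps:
E = -975 (E = (206 + 202) - 1383 = 408 - 1383 = -975)
(E + 2597)*(z + 3610) = (-975 + 2597)*(2871 + 3610) = 1622*6481 = 10512182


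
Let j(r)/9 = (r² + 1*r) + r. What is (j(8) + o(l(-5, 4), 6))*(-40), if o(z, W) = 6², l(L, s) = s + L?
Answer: -30240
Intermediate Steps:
l(L, s) = L + s
o(z, W) = 36
j(r) = 9*r² + 18*r (j(r) = 9*((r² + 1*r) + r) = 9*((r² + r) + r) = 9*((r + r²) + r) = 9*(r² + 2*r) = 9*r² + 18*r)
(j(8) + o(l(-5, 4), 6))*(-40) = (9*8*(2 + 8) + 36)*(-40) = (9*8*10 + 36)*(-40) = (720 + 36)*(-40) = 756*(-40) = -30240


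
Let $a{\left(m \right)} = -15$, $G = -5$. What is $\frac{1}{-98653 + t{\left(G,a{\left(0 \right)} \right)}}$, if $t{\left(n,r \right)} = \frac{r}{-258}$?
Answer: $- \frac{86}{8484153} \approx -1.0137 \cdot 10^{-5}$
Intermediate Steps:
$t{\left(n,r \right)} = - \frac{r}{258}$ ($t{\left(n,r \right)} = r \left(- \frac{1}{258}\right) = - \frac{r}{258}$)
$\frac{1}{-98653 + t{\left(G,a{\left(0 \right)} \right)}} = \frac{1}{-98653 - - \frac{5}{86}} = \frac{1}{-98653 + \frac{5}{86}} = \frac{1}{- \frac{8484153}{86}} = - \frac{86}{8484153}$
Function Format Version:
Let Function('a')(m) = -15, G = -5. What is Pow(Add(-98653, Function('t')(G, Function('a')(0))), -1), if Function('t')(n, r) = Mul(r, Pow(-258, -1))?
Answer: Rational(-86, 8484153) ≈ -1.0137e-5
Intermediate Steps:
Function('t')(n, r) = Mul(Rational(-1, 258), r) (Function('t')(n, r) = Mul(r, Rational(-1, 258)) = Mul(Rational(-1, 258), r))
Pow(Add(-98653, Function('t')(G, Function('a')(0))), -1) = Pow(Add(-98653, Mul(Rational(-1, 258), -15)), -1) = Pow(Add(-98653, Rational(5, 86)), -1) = Pow(Rational(-8484153, 86), -1) = Rational(-86, 8484153)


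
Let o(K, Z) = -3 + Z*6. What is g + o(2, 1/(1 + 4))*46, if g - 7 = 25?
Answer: -254/5 ≈ -50.800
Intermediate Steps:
g = 32 (g = 7 + 25 = 32)
o(K, Z) = -3 + 6*Z
g + o(2, 1/(1 + 4))*46 = 32 + (-3 + 6/(1 + 4))*46 = 32 + (-3 + 6/5)*46 = 32 - 9/5*46 = 32 - 414/5 = -254/5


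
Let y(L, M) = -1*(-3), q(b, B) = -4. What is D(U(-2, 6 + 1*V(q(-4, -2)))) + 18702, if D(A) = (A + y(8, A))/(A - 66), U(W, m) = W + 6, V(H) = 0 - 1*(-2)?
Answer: 1159517/62 ≈ 18702.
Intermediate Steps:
y(L, M) = 3
V(H) = 2 (V(H) = 0 + 2 = 2)
U(W, m) = 6 + W
D(A) = (3 + A)/(-66 + A) (D(A) = (A + 3)/(A - 66) = (3 + A)/(-66 + A))
D(U(-2, 6 + 1*V(q(-4, -2)))) + 18702 = (3 + (6 - 2))/(-66 + (6 - 2)) + 18702 = (3 + 4)/(-66 + 4) + 18702 = 7/(-62) + 18702 = -1/62*7 + 18702 = -7/62 + 18702 = 1159517/62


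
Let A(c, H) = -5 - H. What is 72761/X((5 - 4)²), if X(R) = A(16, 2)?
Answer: -72761/7 ≈ -10394.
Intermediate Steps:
X(R) = -7 (X(R) = -5 - 1*2 = -5 - 2 = -7)
72761/X((5 - 4)²) = 72761/(-7) = 72761*(-⅐) = -72761/7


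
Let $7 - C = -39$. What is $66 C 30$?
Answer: $91080$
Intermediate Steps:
$C = 46$ ($C = 7 - -39 = 7 + 39 = 46$)
$66 C 30 = 66 \cdot 46 \cdot 30 = 3036 \cdot 30 = 91080$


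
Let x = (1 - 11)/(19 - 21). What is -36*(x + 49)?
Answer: -1944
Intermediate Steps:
x = 5 (x = -10/(-2) = -10*(-1/2) = 5)
-36*(x + 49) = -36*(5 + 49) = -36*54 = -1944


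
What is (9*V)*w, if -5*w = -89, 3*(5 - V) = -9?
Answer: 6408/5 ≈ 1281.6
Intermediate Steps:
V = 8 (V = 5 - 1/3*(-9) = 5 + 3 = 8)
w = 89/5 (w = -1/5*(-89) = 89/5 ≈ 17.800)
(9*V)*w = (9*8)*(89/5) = 72*(89/5) = 6408/5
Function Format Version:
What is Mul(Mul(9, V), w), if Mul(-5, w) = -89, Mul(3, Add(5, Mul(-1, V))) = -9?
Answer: Rational(6408, 5) ≈ 1281.6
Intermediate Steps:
V = 8 (V = Add(5, Mul(Rational(-1, 3), -9)) = Add(5, 3) = 8)
w = Rational(89, 5) (w = Mul(Rational(-1, 5), -89) = Rational(89, 5) ≈ 17.800)
Mul(Mul(9, V), w) = Mul(Mul(9, 8), Rational(89, 5)) = Mul(72, Rational(89, 5)) = Rational(6408, 5)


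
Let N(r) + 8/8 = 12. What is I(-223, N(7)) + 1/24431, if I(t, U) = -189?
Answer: -4617458/24431 ≈ -189.00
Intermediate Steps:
N(r) = 11 (N(r) = -1 + 12 = 11)
I(-223, N(7)) + 1/24431 = -189 + 1/24431 = -4617458/24431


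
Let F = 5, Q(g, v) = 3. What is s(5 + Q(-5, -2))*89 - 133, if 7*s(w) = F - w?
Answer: -1198/7 ≈ -171.14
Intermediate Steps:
s(w) = 5/7 - w/7 (s(w) = (5 - w)/7 = 5/7 - w/7)
s(5 + Q(-5, -2))*89 - 133 = (5/7 - (5 + 3)/7)*89 - 133 = (5/7 - 1/7*8)*89 - 133 = (5/7 - 8/7)*89 - 133 = -3/7*89 - 133 = -267/7 - 133 = -1198/7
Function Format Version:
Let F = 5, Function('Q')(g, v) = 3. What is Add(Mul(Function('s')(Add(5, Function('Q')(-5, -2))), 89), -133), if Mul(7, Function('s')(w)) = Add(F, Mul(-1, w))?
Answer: Rational(-1198, 7) ≈ -171.14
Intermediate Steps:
Function('s')(w) = Add(Rational(5, 7), Mul(Rational(-1, 7), w)) (Function('s')(w) = Mul(Rational(1, 7), Add(5, Mul(-1, w))) = Add(Rational(5, 7), Mul(Rational(-1, 7), w)))
Add(Mul(Function('s')(Add(5, Function('Q')(-5, -2))), 89), -133) = Add(Mul(Add(Rational(5, 7), Mul(Rational(-1, 7), Add(5, 3))), 89), -133) = Add(Mul(Add(Rational(5, 7), Mul(Rational(-1, 7), 8)), 89), -133) = Add(Mul(Add(Rational(5, 7), Rational(-8, 7)), 89), -133) = Add(Mul(Rational(-3, 7), 89), -133) = Add(Rational(-267, 7), -133) = Rational(-1198, 7)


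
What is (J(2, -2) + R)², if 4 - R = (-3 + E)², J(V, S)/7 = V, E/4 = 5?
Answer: 73441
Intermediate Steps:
E = 20 (E = 4*5 = 20)
J(V, S) = 7*V
R = -285 (R = 4 - (-3 + 20)² = 4 - 1*17² = 4 - 1*289 = 4 - 289 = -285)
(J(2, -2) + R)² = (7*2 - 285)² = (14 - 285)² = (-271)² = 73441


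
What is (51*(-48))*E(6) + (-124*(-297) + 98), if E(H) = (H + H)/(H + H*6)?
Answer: 253586/7 ≈ 36227.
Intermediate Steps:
E(H) = 2/7 (E(H) = (2*H)/(H + 6*H) = (2*H)/((7*H)) = (2*H)*(1/(7*H)) = 2/7)
(51*(-48))*E(6) + (-124*(-297) + 98) = (51*(-48))*(2/7) + (-124*(-297) + 98) = -2448*2/7 + (36828 + 98) = -4896/7 + 36926 = 253586/7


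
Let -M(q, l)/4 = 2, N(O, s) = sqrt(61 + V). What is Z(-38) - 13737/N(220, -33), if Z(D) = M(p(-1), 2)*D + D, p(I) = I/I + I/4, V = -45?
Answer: -12673/4 ≈ -3168.3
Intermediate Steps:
p(I) = 1 + I/4 (p(I) = 1 + I*(1/4) = 1 + I/4)
N(O, s) = 4 (N(O, s) = sqrt(61 - 45) = sqrt(16) = 4)
M(q, l) = -8 (M(q, l) = -4*2 = -8)
Z(D) = -7*D (Z(D) = -8*D + D = -7*D)
Z(-38) - 13737/N(220, -33) = -7*(-38) - 13737/4 = 266 - 13737/4 = -12673/4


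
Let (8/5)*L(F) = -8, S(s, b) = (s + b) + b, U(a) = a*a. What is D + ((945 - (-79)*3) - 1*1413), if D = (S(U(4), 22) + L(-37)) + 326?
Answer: 150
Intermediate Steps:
U(a) = a²
S(s, b) = s + 2*b (S(s, b) = (b + s) + b = s + 2*b)
L(F) = -5 (L(F) = (5/8)*(-8) = -5)
D = 381 (D = ((4² + 2*22) - 5) + 326 = ((16 + 44) - 5) + 326 = (60 - 5) + 326 = 55 + 326 = 381)
D + ((945 - (-79)*3) - 1*1413) = 381 + ((945 - (-79)*3) - 1*1413) = 381 + ((945 - 1*(-237)) - 1413) = 381 + ((945 + 237) - 1413) = 381 + (1182 - 1413) = 381 - 231 = 150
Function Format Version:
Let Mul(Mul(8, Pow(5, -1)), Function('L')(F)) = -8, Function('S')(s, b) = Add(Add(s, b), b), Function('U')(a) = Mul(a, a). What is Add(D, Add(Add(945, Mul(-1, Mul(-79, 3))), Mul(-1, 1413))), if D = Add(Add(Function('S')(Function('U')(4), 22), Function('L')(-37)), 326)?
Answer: 150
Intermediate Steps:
Function('U')(a) = Pow(a, 2)
Function('S')(s, b) = Add(s, Mul(2, b)) (Function('S')(s, b) = Add(Add(b, s), b) = Add(s, Mul(2, b)))
Function('L')(F) = -5 (Function('L')(F) = Mul(Rational(5, 8), -8) = -5)
D = 381 (D = Add(Add(Add(Pow(4, 2), Mul(2, 22)), -5), 326) = Add(Add(Add(16, 44), -5), 326) = Add(Add(60, -5), 326) = Add(55, 326) = 381)
Add(D, Add(Add(945, Mul(-1, Mul(-79, 3))), Mul(-1, 1413))) = Add(381, Add(Add(945, Mul(-1, Mul(-79, 3))), Mul(-1, 1413))) = Add(381, Add(Add(945, Mul(-1, -237)), -1413)) = Add(381, Add(Add(945, 237), -1413)) = Add(381, Add(1182, -1413)) = Add(381, -231) = 150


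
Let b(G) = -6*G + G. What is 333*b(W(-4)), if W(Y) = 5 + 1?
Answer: -9990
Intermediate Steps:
W(Y) = 6
b(G) = -5*G
333*b(W(-4)) = 333*(-5*6) = 333*(-30) = -9990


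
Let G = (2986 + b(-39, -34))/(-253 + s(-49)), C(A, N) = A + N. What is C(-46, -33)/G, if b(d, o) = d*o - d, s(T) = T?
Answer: 23858/4351 ≈ 5.4833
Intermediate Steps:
b(d, o) = -d + d*o
G = -4351/302 (G = (2986 - 39*(-1 - 34))/(-253 - 49) = (2986 - 39*(-35))/(-302) = (2986 + 1365)*(-1/302) = 4351*(-1/302) = -4351/302 ≈ -14.407)
C(-46, -33)/G = (-46 - 33)/(-4351/302) = -79*(-302/4351) = 23858/4351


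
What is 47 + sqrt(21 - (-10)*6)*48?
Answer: 479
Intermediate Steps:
47 + sqrt(21 - (-10)*6)*48 = 47 + sqrt(21 - 5*(-12))*48 = 47 + sqrt(21 + 60)*48 = 47 + sqrt(81)*48 = 47 + 9*48 = 47 + 432 = 479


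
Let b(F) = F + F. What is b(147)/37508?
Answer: 147/18754 ≈ 0.0078383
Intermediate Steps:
b(F) = 2*F
b(147)/37508 = (2*147)/37508 = 294*(1/37508) = 147/18754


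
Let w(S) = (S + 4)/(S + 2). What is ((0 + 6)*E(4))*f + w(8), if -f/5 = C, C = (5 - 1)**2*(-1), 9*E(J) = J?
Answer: 3218/15 ≈ 214.53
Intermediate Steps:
E(J) = J/9
w(S) = (4 + S)/(2 + S)
C = -16 (C = 4**2*(-1) = 16*(-1) = -16)
f = 80 (f = -5*(-16) = 80)
((0 + 6)*E(4))*f + w(8) = ((0 + 6)*((1/9)*4))*80 + (4 + 8)/(2 + 8) = (6*(4/9))*80 + 12/10 = (8/3)*80 + (1/10)*12 = 640/3 + 6/5 = 3218/15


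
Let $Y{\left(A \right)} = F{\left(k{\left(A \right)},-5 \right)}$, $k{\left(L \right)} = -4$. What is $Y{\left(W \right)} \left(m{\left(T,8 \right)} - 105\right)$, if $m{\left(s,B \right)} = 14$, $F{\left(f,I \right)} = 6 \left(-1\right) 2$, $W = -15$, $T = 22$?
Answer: $1092$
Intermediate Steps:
$F{\left(f,I \right)} = -12$ ($F{\left(f,I \right)} = \left(-6\right) 2 = -12$)
$Y{\left(A \right)} = -12$
$Y{\left(W \right)} \left(m{\left(T,8 \right)} - 105\right) = - 12 \left(14 - 105\right) = \left(-12\right) \left(-91\right) = 1092$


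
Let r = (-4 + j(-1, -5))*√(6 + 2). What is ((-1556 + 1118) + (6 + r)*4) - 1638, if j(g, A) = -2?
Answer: -2052 - 48*√2 ≈ -2119.9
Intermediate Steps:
r = -12*√2 (r = (-4 - 2)*√(6 + 2) = -12*√2 ≈ -16.971)
((-1556 + 1118) + (6 + r)*4) - 1638 = ((-1556 + 1118) + (6 - 12*√2)*4) - 1638 = (-438 + (24 - 48*√2)) - 1638 = (-414 - 48*√2) - 1638 = -2052 - 48*√2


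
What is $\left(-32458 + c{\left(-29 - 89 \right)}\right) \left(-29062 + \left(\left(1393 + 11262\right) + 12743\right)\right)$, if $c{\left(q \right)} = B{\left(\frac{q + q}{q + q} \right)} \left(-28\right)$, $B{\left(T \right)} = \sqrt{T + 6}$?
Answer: $118926112 + 102592 \sqrt{7} \approx 1.192 \cdot 10^{8}$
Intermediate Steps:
$B{\left(T \right)} = \sqrt{6 + T}$
$c{\left(q \right)} = - 28 \sqrt{7}$ ($c{\left(q \right)} = \sqrt{6 + \frac{q + q}{q + q}} \left(-28\right) = \sqrt{6 + \frac{2 q}{2 q}} \left(-28\right) = \sqrt{6 + 2 q \frac{1}{2 q}} \left(-28\right) = \sqrt{6 + 1} \left(-28\right) = \sqrt{7} \left(-28\right) = - 28 \sqrt{7}$)
$\left(-32458 + c{\left(-29 - 89 \right)}\right) \left(-29062 + \left(\left(1393 + 11262\right) + 12743\right)\right) = \left(-32458 - 28 \sqrt{7}\right) \left(-29062 + \left(\left(1393 + 11262\right) + 12743\right)\right) = \left(-32458 - 28 \sqrt{7}\right) \left(-29062 + \left(12655 + 12743\right)\right) = \left(-32458 - 28 \sqrt{7}\right) \left(-29062 + 25398\right) = \left(-32458 - 28 \sqrt{7}\right) \left(-3664\right) = 118926112 + 102592 \sqrt{7}$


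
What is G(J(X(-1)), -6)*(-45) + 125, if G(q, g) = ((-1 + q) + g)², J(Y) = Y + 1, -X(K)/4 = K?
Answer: -55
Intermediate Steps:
X(K) = -4*K
J(Y) = 1 + Y
G(q, g) = (-1 + g + q)²
G(J(X(-1)), -6)*(-45) + 125 = (-1 - 6 + (1 - 4*(-1)))²*(-45) + 125 = (-1 - 6 + (1 + 4))²*(-45) + 125 = (-1 - 6 + 5)²*(-45) + 125 = (-2)²*(-45) + 125 = 4*(-45) + 125 = -180 + 125 = -55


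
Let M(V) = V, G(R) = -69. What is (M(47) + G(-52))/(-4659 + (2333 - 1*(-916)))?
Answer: 11/705 ≈ 0.015603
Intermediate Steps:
(M(47) + G(-52))/(-4659 + (2333 - 1*(-916))) = (47 - 69)/(-4659 + (2333 - 1*(-916))) = -22/(-4659 + (2333 + 916)) = -22/(-4659 + 3249) = -22/(-1410) = -22*(-1/1410) = 11/705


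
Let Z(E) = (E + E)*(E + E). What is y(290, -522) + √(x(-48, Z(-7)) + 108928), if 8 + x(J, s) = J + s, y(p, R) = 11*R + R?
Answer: -6264 + 2*√27267 ≈ -5933.7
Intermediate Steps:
y(p, R) = 12*R
Z(E) = 4*E² (Z(E) = (2*E)*(2*E) = 4*E²)
x(J, s) = -8 + J + s (x(J, s) = -8 + (J + s) = -8 + J + s)
y(290, -522) + √(x(-48, Z(-7)) + 108928) = 12*(-522) + √((-8 - 48 + 4*(-7)²) + 108928) = -6264 + √((-8 - 48 + 4*49) + 108928) = -6264 + √((-8 - 48 + 196) + 108928) = -6264 + √(140 + 108928) = -6264 + √109068 = -6264 + 2*√27267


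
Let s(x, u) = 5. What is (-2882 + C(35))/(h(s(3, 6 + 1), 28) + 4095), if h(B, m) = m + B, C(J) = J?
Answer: -949/1376 ≈ -0.68968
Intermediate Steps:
h(B, m) = B + m
(-2882 + C(35))/(h(s(3, 6 + 1), 28) + 4095) = (-2882 + 35)/((5 + 28) + 4095) = -2847/(33 + 4095) = -2847/4128 = -2847*1/4128 = -949/1376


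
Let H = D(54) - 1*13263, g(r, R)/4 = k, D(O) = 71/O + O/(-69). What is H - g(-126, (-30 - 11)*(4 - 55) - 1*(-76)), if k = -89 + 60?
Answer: -16327913/1242 ≈ -13146.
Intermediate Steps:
D(O) = 71/O - O/69 (D(O) = 71/O + O*(-1/69) = 71/O - O/69)
k = -29
g(r, R) = -116 (g(r, R) = 4*(-29) = -116)
H = -16471985/1242 (H = (71/54 - 1/69*54) - 1*13263 = (71*(1/54) - 18/23) - 13263 = (71/54 - 18/23) - 13263 = 661/1242 - 13263 = -16471985/1242 ≈ -13262.)
H - g(-126, (-30 - 11)*(4 - 55) - 1*(-76)) = -16471985/1242 - 1*(-116) = -16471985/1242 + 116 = -16327913/1242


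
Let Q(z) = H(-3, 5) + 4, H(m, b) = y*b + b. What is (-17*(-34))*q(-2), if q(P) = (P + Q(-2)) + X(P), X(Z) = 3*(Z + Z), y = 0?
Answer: -2890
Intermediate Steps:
X(Z) = 6*Z (X(Z) = 3*(2*Z) = 6*Z)
H(m, b) = b (H(m, b) = 0*b + b = 0 + b = b)
Q(z) = 9 (Q(z) = 5 + 4 = 9)
q(P) = 9 + 7*P (q(P) = (P + 9) + 6*P = (9 + P) + 6*P = 9 + 7*P)
(-17*(-34))*q(-2) = (-17*(-34))*(9 + 7*(-2)) = 578*(9 - 14) = 578*(-5) = -2890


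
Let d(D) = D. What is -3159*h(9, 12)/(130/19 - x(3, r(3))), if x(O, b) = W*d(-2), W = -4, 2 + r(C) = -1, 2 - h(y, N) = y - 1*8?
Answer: 60021/22 ≈ 2728.2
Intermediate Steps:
h(y, N) = 10 - y (h(y, N) = 2 - (y - 1*8) = 2 - (y - 8) = 2 - (-8 + y) = 2 + (8 - y) = 10 - y)
r(C) = -3 (r(C) = -2 - 1 = -3)
x(O, b) = 8 (x(O, b) = -4*(-2) = 8)
-3159*h(9, 12)/(130/19 - x(3, r(3))) = -3159*(10 - 1*9)/(130/19 - 1*8) = -3159*(10 - 9)/(130*(1/19) - 8) = -3159/(130/19 - 8) = -3159/(-22/19) = -3159*(-19)/22 = -3159*(-19/22) = 60021/22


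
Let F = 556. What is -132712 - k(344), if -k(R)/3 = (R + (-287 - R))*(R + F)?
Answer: -907612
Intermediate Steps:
k(R) = 478716 + 861*R (k(R) = -3*(R + (-287 - R))*(R + 556) = -(-861)*(556 + R) = -3*(-159572 - 287*R) = 478716 + 861*R)
-132712 - k(344) = -132712 - (478716 + 861*344) = -132712 - (478716 + 296184) = -132712 - 1*774900 = -132712 - 774900 = -907612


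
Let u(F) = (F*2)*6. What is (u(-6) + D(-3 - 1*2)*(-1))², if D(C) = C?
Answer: 4489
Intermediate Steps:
u(F) = 12*F (u(F) = (2*F)*6 = 12*F)
(u(-6) + D(-3 - 1*2)*(-1))² = (12*(-6) + (-3 - 1*2)*(-1))² = (-72 + (-3 - 2)*(-1))² = (-72 - 5*(-1))² = (-72 + 5)² = (-67)² = 4489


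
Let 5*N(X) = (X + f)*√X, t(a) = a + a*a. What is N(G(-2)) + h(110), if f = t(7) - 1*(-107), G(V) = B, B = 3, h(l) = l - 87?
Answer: 23 + 166*√3/5 ≈ 80.504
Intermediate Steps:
t(a) = a + a²
h(l) = -87 + l
G(V) = 3
f = 163 (f = 7*(1 + 7) - 1*(-107) = 7*8 + 107 = 56 + 107 = 163)
N(X) = √X*(163 + X)/5 (N(X) = ((X + 163)*√X)/5 = ((163 + X)*√X)/5 = (√X*(163 + X))/5 = √X*(163 + X)/5)
N(G(-2)) + h(110) = √3*(163 + 3)/5 + (-87 + 110) = (⅕)*√3*166 + 23 = 166*√3/5 + 23 = 23 + 166*√3/5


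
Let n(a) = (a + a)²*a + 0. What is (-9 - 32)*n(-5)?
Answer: 20500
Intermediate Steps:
n(a) = 4*a³ (n(a) = (2*a)²*a + 0 = (4*a²)*a + 0 = 4*a³ + 0 = 4*a³)
(-9 - 32)*n(-5) = (-9 - 32)*(4*(-5)³) = -164*(-125) = -41*(-500) = 20500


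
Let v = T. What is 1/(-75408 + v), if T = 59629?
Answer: -1/15779 ≈ -6.3375e-5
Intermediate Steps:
v = 59629
1/(-75408 + v) = 1/(-75408 + 59629) = 1/(-15779) = -1/15779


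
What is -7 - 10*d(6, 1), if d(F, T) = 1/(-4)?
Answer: -9/2 ≈ -4.5000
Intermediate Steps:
d(F, T) = -¼ (d(F, T) = 1*(-¼) = -¼)
-7 - 10*d(6, 1) = -7 - 10*(-¼) = -7 + 5/2 = -9/2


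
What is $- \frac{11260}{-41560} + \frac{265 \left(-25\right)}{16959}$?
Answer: $- \frac{4218833}{35240802} \approx -0.11971$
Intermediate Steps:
$- \frac{11260}{-41560} + \frac{265 \left(-25\right)}{16959} = \left(-11260\right) \left(- \frac{1}{41560}\right) - \frac{6625}{16959} = \frac{563}{2078} - \frac{6625}{16959} = - \frac{4218833}{35240802}$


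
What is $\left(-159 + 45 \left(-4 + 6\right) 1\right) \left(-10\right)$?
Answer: $690$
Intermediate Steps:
$\left(-159 + 45 \left(-4 + 6\right) 1\right) \left(-10\right) = \left(-159 + 45 \cdot 2 \cdot 1\right) \left(-10\right) = \left(-159 + 45 \cdot 2\right) \left(-10\right) = \left(-159 + 90\right) \left(-10\right) = \left(-69\right) \left(-10\right) = 690$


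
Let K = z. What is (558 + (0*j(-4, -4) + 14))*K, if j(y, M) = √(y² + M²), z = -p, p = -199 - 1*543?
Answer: 424424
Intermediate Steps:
p = -742 (p = -199 - 543 = -742)
z = 742 (z = -1*(-742) = 742)
j(y, M) = √(M² + y²)
K = 742
(558 + (0*j(-4, -4) + 14))*K = (558 + (0*√((-4)² + (-4)²) + 14))*742 = (558 + (0*√(16 + 16) + 14))*742 = (558 + (0*√32 + 14))*742 = (558 + (0*(4*√2) + 14))*742 = (558 + (0 + 14))*742 = (558 + 14)*742 = 572*742 = 424424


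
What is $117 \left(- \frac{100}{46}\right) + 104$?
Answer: $- \frac{3458}{23} \approx -150.35$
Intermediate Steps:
$117 \left(- \frac{100}{46}\right) + 104 = 117 \left(\left(-100\right) \frac{1}{46}\right) + 104 = 117 \left(- \frac{50}{23}\right) + 104 = - \frac{5850}{23} + 104 = - \frac{3458}{23}$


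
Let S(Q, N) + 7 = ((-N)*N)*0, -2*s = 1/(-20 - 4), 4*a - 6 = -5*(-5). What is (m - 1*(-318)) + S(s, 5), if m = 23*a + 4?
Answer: 1973/4 ≈ 493.25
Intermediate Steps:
a = 31/4 (a = 3/2 + (-5*(-5))/4 = 3/2 + (1/4)*25 = 3/2 + 25/4 = 31/4 ≈ 7.7500)
s = 1/48 (s = -1/(2*(-20 - 4)) = -1/2/(-24) = -1/2*(-1/24) = 1/48 ≈ 0.020833)
S(Q, N) = -7 (S(Q, N) = -7 + ((-N)*N)*0 = -7 - N**2*0 = -7 + 0 = -7)
m = 729/4 (m = 23*(31/4) + 4 = 713/4 + 4 = 729/4 ≈ 182.25)
(m - 1*(-318)) + S(s, 5) = (729/4 - 1*(-318)) - 7 = (729/4 + 318) - 7 = 2001/4 - 7 = 1973/4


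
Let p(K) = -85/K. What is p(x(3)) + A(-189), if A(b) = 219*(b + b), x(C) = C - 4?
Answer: -82697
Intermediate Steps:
x(C) = -4 + C
A(b) = 438*b (A(b) = 219*(2*b) = 438*b)
p(x(3)) + A(-189) = -85/(-4 + 3) + 438*(-189) = -85/(-1) - 82782 = -85*(-1) - 82782 = 85 - 82782 = -82697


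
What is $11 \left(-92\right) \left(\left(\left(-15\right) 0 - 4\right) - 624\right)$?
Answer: $635536$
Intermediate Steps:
$11 \left(-92\right) \left(\left(\left(-15\right) 0 - 4\right) - 624\right) = - 1012 \left(\left(0 - 4\right) - 624\right) = - 1012 \left(-4 - 624\right) = \left(-1012\right) \left(-628\right) = 635536$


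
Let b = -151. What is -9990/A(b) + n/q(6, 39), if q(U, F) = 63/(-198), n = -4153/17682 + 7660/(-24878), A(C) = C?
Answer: 1126959717731/16605953049 ≈ 67.865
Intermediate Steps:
n = -17054461/31420914 (n = -4153*1/17682 + 7660*(-1/24878) = -4153/17682 - 3830/12439 = -17054461/31420914 ≈ -0.54277)
q(U, F) = -7/22 (q(U, F) = 63*(-1/198) = -7/22)
-9990/A(b) + n/q(6, 39) = -9990/(-151) - 17054461/(31420914*(-7/22)) = -9990*(-1/151) - 17054461/31420914*(-22/7) = 9990/151 + 187599071/109973199 = 1126959717731/16605953049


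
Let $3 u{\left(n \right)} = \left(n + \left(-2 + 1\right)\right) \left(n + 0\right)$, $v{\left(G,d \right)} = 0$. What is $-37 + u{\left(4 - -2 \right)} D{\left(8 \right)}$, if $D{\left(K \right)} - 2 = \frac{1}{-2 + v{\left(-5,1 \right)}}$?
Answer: $-22$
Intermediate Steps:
$u{\left(n \right)} = \frac{n \left(-1 + n\right)}{3}$ ($u{\left(n \right)} = \frac{\left(n + \left(-2 + 1\right)\right) \left(n + 0\right)}{3} = \frac{\left(n - 1\right) n}{3} = \frac{\left(-1 + n\right) n}{3} = \frac{n \left(-1 + n\right)}{3}$)
$D{\left(K \right)} = \frac{3}{2}$ ($D{\left(K \right)} = 2 + \frac{1}{-2 + 0} = 2 + \frac{1}{-2} = 2 - \frac{1}{2} = \frac{3}{2}$)
$-37 + u{\left(4 - -2 \right)} D{\left(8 \right)} = -37 + \frac{\left(4 - -2\right) \left(-1 + \left(4 - -2\right)\right)}{3} \cdot \frac{3}{2} = -37 + \frac{\left(4 + 2\right) \left(-1 + \left(4 + 2\right)\right)}{3} \cdot \frac{3}{2} = -37 + \frac{1}{3} \cdot 6 \left(-1 + 6\right) \frac{3}{2} = -37 + \frac{1}{3} \cdot 6 \cdot 5 \cdot \frac{3}{2} = -37 + 10 \cdot \frac{3}{2} = -37 + 15 = -22$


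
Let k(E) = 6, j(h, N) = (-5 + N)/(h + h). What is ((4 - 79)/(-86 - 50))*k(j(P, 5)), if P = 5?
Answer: 225/68 ≈ 3.3088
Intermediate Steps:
j(h, N) = (-5 + N)/(2*h) (j(h, N) = (-5 + N)/((2*h)) = (-5 + N)*(1/(2*h)) = (-5 + N)/(2*h))
((4 - 79)/(-86 - 50))*k(j(P, 5)) = ((4 - 79)/(-86 - 50))*6 = -75/(-136)*6 = -75*(-1/136)*6 = (75/136)*6 = 225/68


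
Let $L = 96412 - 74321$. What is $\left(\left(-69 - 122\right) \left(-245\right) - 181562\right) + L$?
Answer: $-112676$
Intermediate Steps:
$L = 22091$ ($L = 96412 - 74321 = 22091$)
$\left(\left(-69 - 122\right) \left(-245\right) - 181562\right) + L = \left(\left(-69 - 122\right) \left(-245\right) - 181562\right) + 22091 = \left(\left(-191\right) \left(-245\right) - 181562\right) + 22091 = \left(46795 - 181562\right) + 22091 = -134767 + 22091 = -112676$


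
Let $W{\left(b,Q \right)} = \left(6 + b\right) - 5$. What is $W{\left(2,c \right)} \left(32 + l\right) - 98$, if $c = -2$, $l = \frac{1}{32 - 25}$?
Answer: $- \frac{11}{7} \approx -1.5714$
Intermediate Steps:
$l = \frac{1}{7} \approx 0.14286$
$W{\left(b,Q \right)} = 1 + b$
$W{\left(2,c \right)} \left(32 + l\right) - 98 = \left(1 + 2\right) \left(32 + \frac{1}{7}\right) - 98 = 3 \cdot \frac{225}{7} - 98 = \frac{675}{7} - 98 = - \frac{11}{7}$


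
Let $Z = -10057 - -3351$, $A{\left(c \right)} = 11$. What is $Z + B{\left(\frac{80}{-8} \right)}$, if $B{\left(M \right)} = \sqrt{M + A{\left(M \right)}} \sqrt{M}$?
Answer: $-6706 + i \sqrt{10} \approx -6706.0 + 3.1623 i$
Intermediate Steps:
$Z = -6706$ ($Z = -10057 + 3351 = -6706$)
$B{\left(M \right)} = \sqrt{M} \sqrt{11 + M}$ ($B{\left(M \right)} = \sqrt{M + 11} \sqrt{M} = \sqrt{11 + M} \sqrt{M} = \sqrt{M} \sqrt{11 + M}$)
$Z + B{\left(\frac{80}{-8} \right)} = -6706 + \sqrt{\frac{80}{-8}} \sqrt{11 + \frac{80}{-8}} = -6706 + \sqrt{80 \left(- \frac{1}{8}\right)} \sqrt{11 + 80 \left(- \frac{1}{8}\right)} = -6706 + \sqrt{-10} \sqrt{11 - 10} = -6706 + i \sqrt{10} \sqrt{1} = -6706 + i \sqrt{10} \cdot 1 = -6706 + i \sqrt{10}$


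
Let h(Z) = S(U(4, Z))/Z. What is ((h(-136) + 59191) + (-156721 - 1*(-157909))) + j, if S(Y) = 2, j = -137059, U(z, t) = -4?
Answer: -5214241/68 ≈ -76680.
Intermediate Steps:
h(Z) = 2/Z
((h(-136) + 59191) + (-156721 - 1*(-157909))) + j = ((2/(-136) + 59191) + (-156721 - 1*(-157909))) - 137059 = ((2*(-1/136) + 59191) + (-156721 + 157909)) - 137059 = ((-1/68 + 59191) + 1188) - 137059 = (4024987/68 + 1188) - 137059 = 4105771/68 - 137059 = -5214241/68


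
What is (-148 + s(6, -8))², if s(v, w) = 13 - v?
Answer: 19881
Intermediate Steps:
(-148 + s(6, -8))² = (-148 + (13 - 1*6))² = (-148 + (13 - 6))² = (-148 + 7)² = (-141)² = 19881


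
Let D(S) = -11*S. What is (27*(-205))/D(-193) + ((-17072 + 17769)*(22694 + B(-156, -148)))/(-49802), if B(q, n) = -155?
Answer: -33627311079/105729646 ≈ -318.05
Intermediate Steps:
(27*(-205))/D(-193) + ((-17072 + 17769)*(22694 + B(-156, -148)))/(-49802) = (27*(-205))/((-11*(-193))) + ((-17072 + 17769)*(22694 - 155))/(-49802) = -5535/2123 + (697*22539)*(-1/49802) = -5535*1/2123 + 15709683*(-1/49802) = -5535/2123 - 15709683/49802 = -33627311079/105729646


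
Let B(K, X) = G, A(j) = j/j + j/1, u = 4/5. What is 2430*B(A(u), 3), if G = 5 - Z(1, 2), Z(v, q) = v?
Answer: 9720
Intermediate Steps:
u = 4/5 (u = 4*(1/5) = 4/5 ≈ 0.80000)
A(j) = 1 + j (A(j) = 1 + j*1 = 1 + j)
G = 4 (G = 5 - 1*1 = 5 - 1 = 4)
B(K, X) = 4
2430*B(A(u), 3) = 2430*4 = 9720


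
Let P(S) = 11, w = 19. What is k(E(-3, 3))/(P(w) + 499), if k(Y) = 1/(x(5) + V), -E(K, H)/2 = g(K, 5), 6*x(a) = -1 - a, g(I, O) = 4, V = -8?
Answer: -1/4590 ≈ -0.00021786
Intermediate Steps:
x(a) = -1/6 - a/6 (x(a) = (-1 - a)/6 = -1/6 - a/6)
E(K, H) = -8 (E(K, H) = -2*4 = -8)
k(Y) = -1/9 (k(Y) = 1/((-1/6 - 1/6*5) - 8) = 1/((-1/6 - 5/6) - 8) = 1/(-1 - 8) = 1/(-9) = -1/9)
k(E(-3, 3))/(P(w) + 499) = -1/(9*(11 + 499)) = -1/9/510 = -1/9*1/510 = -1/4590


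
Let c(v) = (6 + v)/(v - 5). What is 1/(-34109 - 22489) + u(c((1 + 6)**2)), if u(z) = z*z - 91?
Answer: -40495877/452784 ≈ -89.438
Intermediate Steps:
c(v) = (6 + v)/(-5 + v)
u(z) = -91 + z**2 (u(z) = z**2 - 91 = -91 + z**2)
1/(-34109 - 22489) + u(c((1 + 6)**2)) = 1/(-34109 - 22489) + (-91 + ((6 + (1 + 6)**2)/(-5 + (1 + 6)**2))**2) = 1/(-56598) + (-91 + ((6 + 7**2)/(-5 + 7**2))**2) = -1/56598 + (-91 + ((6 + 49)/(-5 + 49))**2) = -1/56598 + (-91 + (55/44)**2) = -1/56598 + (-91 + ((1/44)*55)**2) = -1/56598 + (-91 + (5/4)**2) = -1/56598 + (-91 + 25/16) = -1/56598 - 1431/16 = -40495877/452784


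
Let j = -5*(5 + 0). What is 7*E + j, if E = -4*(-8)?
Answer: 199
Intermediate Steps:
j = -25 (j = -5*5 = -25)
E = 32
7*E + j = 7*32 - 25 = 224 - 25 = 199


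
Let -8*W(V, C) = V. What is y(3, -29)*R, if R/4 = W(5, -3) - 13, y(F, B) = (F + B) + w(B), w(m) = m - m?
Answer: 1417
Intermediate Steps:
w(m) = 0
y(F, B) = B + F (y(F, B) = (F + B) + 0 = (B + F) + 0 = B + F)
W(V, C) = -V/8
R = -109/2 (R = 4*(-1/8*5 - 13) = 4*(-5/8 - 13) = 4*(-109/8) = -109/2 ≈ -54.500)
y(3, -29)*R = (-29 + 3)*(-109/2) = -26*(-109/2) = 1417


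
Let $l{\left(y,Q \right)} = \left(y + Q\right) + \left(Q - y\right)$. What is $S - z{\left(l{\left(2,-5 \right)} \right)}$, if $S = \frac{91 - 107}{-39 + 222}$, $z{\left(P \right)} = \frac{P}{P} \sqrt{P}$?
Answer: $- \frac{16}{183} - i \sqrt{10} \approx -0.087432 - 3.1623 i$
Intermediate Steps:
$l{\left(y,Q \right)} = 2 Q$ ($l{\left(y,Q \right)} = \left(Q + y\right) + \left(Q - y\right) = 2 Q$)
$z{\left(P \right)} = \sqrt{P}$ ($z{\left(P \right)} = 1 \sqrt{P} = \sqrt{P}$)
$S = - \frac{16}{183} \approx -0.087432$
$S - z{\left(l{\left(2,-5 \right)} \right)} = - \frac{16}{183} - \sqrt{2 \left(-5\right)} = - \frac{16}{183} - \sqrt{-10} = - \frac{16}{183} - i \sqrt{10}$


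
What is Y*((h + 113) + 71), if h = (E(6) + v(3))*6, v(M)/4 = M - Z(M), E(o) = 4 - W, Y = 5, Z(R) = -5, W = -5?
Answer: 2150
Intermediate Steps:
E(o) = 9 (E(o) = 4 - 1*(-5) = 4 + 5 = 9)
v(M) = 20 + 4*M (v(M) = 4*(M - 1*(-5)) = 4*(M + 5) = 4*(5 + M) = 20 + 4*M)
h = 246 (h = (9 + (20 + 4*3))*6 = (9 + (20 + 12))*6 = (9 + 32)*6 = 41*6 = 246)
Y*((h + 113) + 71) = 5*((246 + 113) + 71) = 5*(359 + 71) = 5*430 = 2150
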